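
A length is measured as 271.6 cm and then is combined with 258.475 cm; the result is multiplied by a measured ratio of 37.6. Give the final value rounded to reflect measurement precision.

1.99 × 10⁴ cm

271.6 cm + 258.475 cm = 530.075 cm; the sum is limited to 1 decimal place (4 s.f.).
Carrying full precision, 530.075 × 37.6 = 19930.82 cm; 37.6 has 3 s.f., so the result keeps min(4, 3) = 3 s.f.
Rounded to 3 significant figures: 1.99 × 10⁴ cm.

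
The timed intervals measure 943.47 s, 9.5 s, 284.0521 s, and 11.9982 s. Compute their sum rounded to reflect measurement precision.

943.47 s + 9.5 s + 284.0521 s + 11.9982 s = 1249.0203 s.
Addition/subtraction keeps the fewest decimal places: 943.47 → 2 decimal places, 9.5 → 1 decimal place, 284.0521 → 4 decimal places, 11.9982 → 4 decimal places; limit is 1.
Rounded to 1 decimal place: 1249.0 s.

1249.0 s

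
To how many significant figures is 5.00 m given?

5.00: trailing zeros after a decimal point are significant.

3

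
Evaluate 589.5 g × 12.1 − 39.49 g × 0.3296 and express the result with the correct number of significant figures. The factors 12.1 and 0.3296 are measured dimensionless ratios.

589.5 × 12.1 = 7132.95 → 7.13 × 10^3 g (3 s.f., last digit at the 10^1 place).
39.49 × 0.3296 = 13.015904 → 13.02 g (4 s.f., last digit at the 10^-2 place).
Difference: 7119.934096 g; keep the coarser place, 10^1.
Result: 7.12 × 10^3 g.

7.12 × 10^3 g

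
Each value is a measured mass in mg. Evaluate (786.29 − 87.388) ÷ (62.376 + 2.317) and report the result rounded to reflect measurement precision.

786.29 − 87.388 = 698.902, limited to 2 d.p. → 5 s.f.; 62.376 + 2.317 = 64.693, limited to 3 d.p. → 5 s.f.
Carrying full precision, 698.902 ÷ 64.693 = 10.8033635787…; keep min(5, 5) = 5 s.f.
Rounded to 5 significant figures: 10.803.

10.803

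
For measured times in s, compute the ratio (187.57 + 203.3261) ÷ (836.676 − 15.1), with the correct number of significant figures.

4.758 × 10⁻¹

187.57 + 203.3261 = 390.8961, limited to 2 d.p. → 5 s.f.; 836.676 − 15.1 = 821.576, limited to 1 d.p. → 4 s.f.
Carrying full precision, 390.8961 ÷ 821.576 = 0.475788119419…; keep min(5, 4) = 4 s.f.
Rounded to 4 significant figures: 4.758 × 10⁻¹.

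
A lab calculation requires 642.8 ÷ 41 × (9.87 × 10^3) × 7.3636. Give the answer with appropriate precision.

642.8 ÷ 41 × (9.87 × 10^3) × 7.3636 = 1139460.7056
Multiplication/division keeps the fewest significant figures: 642.8 → 4 s.f., 41 → 2 s.f., 9.87 × 10^3 → 3 s.f., 7.3636 → 5 s.f.; limit is 2.
Rounded to 2 significant figures: 1.1 × 10^6.

1.1 × 10^6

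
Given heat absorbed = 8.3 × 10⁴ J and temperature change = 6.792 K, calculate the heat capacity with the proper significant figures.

1.2 × 10⁴ J/K

heat capacity = 8.3 × 10⁴ J ÷ 6.792 K = 12220.2591284… J/K.
8.3 × 10⁴ has 2 significant figures; 6.792 has 4.
Division/multiplication keeps the fewest: 2 significant figures.
Rounded: 1.2 × 10⁴ J/K.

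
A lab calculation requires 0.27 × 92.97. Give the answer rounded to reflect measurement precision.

25

0.27 × 92.97 = 25.1019
Multiplication/division keeps the fewest significant figures: 0.27 → 2 s.f., 92.97 → 4 s.f.; limit is 2.
Rounded to 2 significant figures: 25.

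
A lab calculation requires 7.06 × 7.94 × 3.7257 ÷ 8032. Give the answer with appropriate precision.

0.0260

7.06 × 7.94 × 3.7257 ÷ 8032 = 0.0260021575548…
Multiplication/division keeps the fewest significant figures: 7.06 → 3 s.f., 7.94 → 3 s.f., 3.7257 → 5 s.f., 8032 → 4 s.f.; limit is 3.
Rounded to 3 significant figures: 0.0260.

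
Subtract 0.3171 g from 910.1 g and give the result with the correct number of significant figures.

910.1 g − 0.3171 g = 909.7829 g.
Addition/subtraction keeps the fewest decimal places: 910.1 → 1 decimal place, 0.3171 → 4 decimal places; limit is 1.
Rounded to 1 decimal place: 909.8 g.

909.8 g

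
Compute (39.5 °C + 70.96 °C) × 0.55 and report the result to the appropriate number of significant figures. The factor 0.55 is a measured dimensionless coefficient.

61 °C

39.5 °C + 70.96 °C = 110.46 °C; the sum is limited to 1 decimal place (4 s.f.).
Carrying full precision, 110.46 × 0.55 = 60.753 °C; 0.55 has 2 s.f., so the result keeps min(4, 2) = 2 s.f.
Rounded to 2 significant figures: 61 °C.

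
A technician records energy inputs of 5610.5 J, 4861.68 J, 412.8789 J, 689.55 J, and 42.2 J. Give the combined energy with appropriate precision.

5610.5 J + 4861.68 J + 412.8789 J + 689.55 J + 42.2 J = 11616.8089 J.
Addition/subtraction keeps the fewest decimal places: 5610.5 → 1 decimal place, 4861.68 → 2 decimal places, 412.8789 → 4 decimal places, 689.55 → 2 decimal places, 42.2 → 1 decimal place; limit is 1.
Rounded to 1 decimal place: 11616.8 J.

11616.8 J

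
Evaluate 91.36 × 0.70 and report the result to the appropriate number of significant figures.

91.36 × 0.70 = 63.952
Multiplication/division keeps the fewest significant figures: 91.36 → 4 s.f., 0.70 → 2 s.f.; limit is 2.
Rounded to 2 significant figures: 64.

64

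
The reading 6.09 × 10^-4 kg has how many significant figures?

6.09 × 10^-4: in scientific notation every digit of the coefficient is significant.

3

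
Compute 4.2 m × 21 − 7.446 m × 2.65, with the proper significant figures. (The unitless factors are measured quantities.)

4.2 × 21 = 88.2 → 88 m (2 s.f., last digit at the 10^0 place).
7.446 × 2.65 = 19.7319 → 19.7 m (3 s.f., last digit at the 10^-1 place).
Difference: 68.4681 m; keep the coarser place, 10^0.
Result: 68 m.

68 m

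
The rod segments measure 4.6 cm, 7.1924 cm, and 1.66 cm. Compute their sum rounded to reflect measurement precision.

13.5 cm

4.6 cm + 7.1924 cm + 1.66 cm = 13.4524 cm.
Addition/subtraction keeps the fewest decimal places: 4.6 → 1 decimal place, 7.1924 → 4 decimal places, 1.66 → 2 decimal places; limit is 1.
Rounded to 1 decimal place: 13.5 cm.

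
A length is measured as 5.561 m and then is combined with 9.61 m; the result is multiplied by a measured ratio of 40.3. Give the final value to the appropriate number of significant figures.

5.561 m + 9.61 m = 15.171 m; the sum is limited to 2 decimal places (4 s.f.).
Carrying full precision, 15.171 × 40.3 = 611.3913 m; 40.3 has 3 s.f., so the result keeps min(4, 3) = 3 s.f.
Rounded to 3 significant figures: 611 m.

611 m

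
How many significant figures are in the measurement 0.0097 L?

2

0.0097: leading zeros are not significant.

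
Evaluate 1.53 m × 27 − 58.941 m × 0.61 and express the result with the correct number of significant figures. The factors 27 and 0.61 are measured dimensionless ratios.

1.53 × 27 = 41.31 → 41 m (2 s.f., last digit at the 10^0 place).
58.941 × 0.61 = 35.95401 → 36 m (2 s.f., last digit at the 10^0 place).
Difference: 5.35599 m; keep the coarser place, 10^0.
Result: 5 m.

5 m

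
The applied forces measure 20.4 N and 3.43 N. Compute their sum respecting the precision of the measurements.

20.4 N + 3.43 N = 23.83 N.
Addition/subtraction keeps the fewest decimal places: 20.4 → 1 decimal place, 3.43 → 2 decimal places; limit is 1.
Rounded to 1 decimal place: 23.8 N.

23.8 N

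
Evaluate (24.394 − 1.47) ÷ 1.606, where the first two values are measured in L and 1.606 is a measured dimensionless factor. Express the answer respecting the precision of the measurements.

24.394 L − 1.47 L = 22.924 L; the difference is limited to 2 decimal places (4 s.f.).
Carrying full precision, 22.924 ÷ 1.606 = 14.2739726027… L; 1.606 has 4 s.f., so the result keeps min(4, 4) = 4 s.f.
Rounded to 4 significant figures: 14.27 L.

14.27 L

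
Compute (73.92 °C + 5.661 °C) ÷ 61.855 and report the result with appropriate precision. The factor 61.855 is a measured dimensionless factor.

1.287 °C

73.92 °C + 5.661 °C = 79.581 °C; the sum is limited to 2 decimal places (4 s.f.).
Carrying full precision, 79.581 ÷ 61.855 = 1.28657343788… °C; 61.855 has 5 s.f., so the result keeps min(4, 5) = 4 s.f.
Rounded to 4 significant figures: 1.287 °C.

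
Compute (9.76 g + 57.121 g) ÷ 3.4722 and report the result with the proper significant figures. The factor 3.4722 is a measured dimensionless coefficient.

19.26 g

9.76 g + 57.121 g = 66.881 g; the sum is limited to 2 decimal places (4 s.f.).
Carrying full precision, 66.881 ÷ 3.4722 = 19.2618512758… g; 3.4722 has 5 s.f., so the result keeps min(4, 5) = 4 s.f.
Rounded to 4 significant figures: 19.26 g.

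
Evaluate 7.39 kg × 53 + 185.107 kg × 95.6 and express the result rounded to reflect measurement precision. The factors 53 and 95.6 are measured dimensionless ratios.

1.81 × 10^4 kg

7.39 × 53 = 391.67 → 3.9 × 10^2 kg (2 s.f., last digit at the 10^1 place).
185.107 × 95.6 = 17696.2292 → 1.77 × 10^4 kg (3 s.f., last digit at the 10^2 place).
Sum: 18087.8992 kg; keep the coarser place, 10^2.
Result: 1.81 × 10^4 kg.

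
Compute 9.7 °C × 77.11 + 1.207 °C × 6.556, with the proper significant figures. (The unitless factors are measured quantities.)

7.6 × 10^2 °C

9.7 × 77.11 = 747.967 → 7.5 × 10^2 °C (2 s.f., last digit at the 10^1 place).
1.207 × 6.556 = 7.913092 → 7.913 °C (4 s.f., last digit at the 10^-3 place).
Sum: 755.880092 °C; keep the coarser place, 10^1.
Result: 7.6 × 10^2 °C.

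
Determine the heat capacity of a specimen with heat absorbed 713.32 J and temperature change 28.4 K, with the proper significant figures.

25.1 J/K

heat capacity = 713.32 J ÷ 28.4 K = 25.1169014085… J/K.
713.32 has 5 significant figures; 28.4 has 3.
Division/multiplication keeps the fewest: 3 significant figures.
Rounded: 25.1 J/K.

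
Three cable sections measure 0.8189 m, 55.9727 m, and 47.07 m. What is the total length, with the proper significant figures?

0.8189 m + 55.9727 m + 47.07 m = 103.8616 m.
Addition/subtraction keeps the fewest decimal places: 0.8189 → 4 decimal places, 55.9727 → 4 decimal places, 47.07 → 2 decimal places; limit is 2.
Rounded to 2 decimal places: 103.86 m.

103.86 m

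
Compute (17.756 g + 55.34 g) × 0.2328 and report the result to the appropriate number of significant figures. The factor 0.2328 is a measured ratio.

17.756 g + 55.34 g = 73.096 g; the sum is limited to 2 decimal places (4 s.f.).
Carrying full precision, 73.096 × 0.2328 = 17.0167488 g; 0.2328 has 4 s.f., so the result keeps min(4, 4) = 4 s.f.
Rounded to 4 significant figures: 17.02 g.

17.02 g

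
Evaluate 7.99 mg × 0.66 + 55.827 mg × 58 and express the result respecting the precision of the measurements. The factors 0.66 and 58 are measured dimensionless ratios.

3.2 × 10³ mg

7.99 × 0.66 = 5.2734 → 5.3 mg (2 s.f., last digit at the 10^-1 place).
55.827 × 58 = 3237.966 → 3.2 × 10³ mg (2 s.f., last digit at the 10^2 place).
Sum: 3243.2394 mg; keep the coarser place, 10^2.
Result: 3.2 × 10³ mg.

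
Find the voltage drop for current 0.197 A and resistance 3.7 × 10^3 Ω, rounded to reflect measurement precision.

voltage drop = 0.197 A × 3.7 × 10^3 Ω = 728.9 V.
0.197 has 3 significant figures; 3.7 × 10^3 has 2.
Division/multiplication keeps the fewest: 2 significant figures.
Rounded: 7.3 × 10^2 V.

7.3 × 10^2 V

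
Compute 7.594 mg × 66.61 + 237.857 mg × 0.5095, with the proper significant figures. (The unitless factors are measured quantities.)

7.594 × 66.61 = 505.83634 → 505.8 mg (4 s.f., last digit at the 10^-1 place).
237.857 × 0.5095 = 121.1881415 → 1.212 × 10^2 mg (4 s.f., last digit at the 10^-1 place).
Sum: 627.0244815 mg; keep the coarser place, 10^-1.
Result: 627.0 mg.

627.0 mg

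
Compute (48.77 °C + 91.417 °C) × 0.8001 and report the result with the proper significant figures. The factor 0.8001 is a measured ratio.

112.2 °C

48.77 °C + 91.417 °C = 140.187 °C; the sum is limited to 2 decimal places (5 s.f.).
Carrying full precision, 140.187 × 0.8001 = 112.1636187 °C; 0.8001 has 4 s.f., so the result keeps min(5, 4) = 4 s.f.
Rounded to 4 significant figures: 112.2 °C.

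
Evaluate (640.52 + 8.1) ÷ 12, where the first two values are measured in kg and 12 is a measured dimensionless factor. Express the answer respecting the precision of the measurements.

640.52 kg + 8.1 kg = 648.62 kg; the sum is limited to 1 decimal place (4 s.f.).
Carrying full precision, 648.62 ÷ 12 = 54.0516666667… kg; 12 has 2 s.f., so the result keeps min(4, 2) = 2 s.f.
Rounded to 2 significant figures: 54 kg.

54 kg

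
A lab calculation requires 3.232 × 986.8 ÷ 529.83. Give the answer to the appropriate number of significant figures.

3.232 × 986.8 ÷ 529.83 = 6.01954891192…
Multiplication/division keeps the fewest significant figures: 3.232 → 4 s.f., 986.8 → 4 s.f., 529.83 → 5 s.f.; limit is 4.
Rounded to 4 significant figures: 6.020.

6.020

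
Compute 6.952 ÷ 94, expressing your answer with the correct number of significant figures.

6.952 ÷ 94 = 0.0739574468085…
Multiplication/division keeps the fewest significant figures: 6.952 → 4 s.f., 94 → 2 s.f.; limit is 2.
Rounded to 2 significant figures: 0.074.

0.074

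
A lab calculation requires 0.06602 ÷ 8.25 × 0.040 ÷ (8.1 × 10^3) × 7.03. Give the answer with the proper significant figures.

0.06602 ÷ 8.25 × 0.040 ÷ (8.1 × 10^3) × 7.03 = 2.77812555181 × 10^-7…
Multiplication/division keeps the fewest significant figures: 0.06602 → 4 s.f., 8.25 → 3 s.f., 0.040 → 2 s.f., 8.1 × 10^3 → 2 s.f., 7.03 → 3 s.f.; limit is 2.
Rounded to 2 significant figures: 2.8 × 10^-7.

2.8 × 10^-7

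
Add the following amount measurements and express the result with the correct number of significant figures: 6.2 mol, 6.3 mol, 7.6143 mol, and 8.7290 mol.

28.8 mol

6.2 mol + 6.3 mol + 7.6143 mol + 8.7290 mol = 28.8433 mol.
Addition/subtraction keeps the fewest decimal places: 6.2 → 1 decimal place, 6.3 → 1 decimal place, 7.6143 → 4 decimal places, 8.7290 → 4 decimal places; limit is 1.
Rounded to 1 decimal place: 28.8 mol.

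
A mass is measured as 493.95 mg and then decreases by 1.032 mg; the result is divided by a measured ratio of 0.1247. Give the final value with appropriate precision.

3953 mg

493.95 mg − 1.032 mg = 492.918 mg; the difference is limited to 2 decimal places (5 s.f.).
Carrying full precision, 492.918 ÷ 0.1247 = 3952.83079391… mg; 0.1247 has 4 s.f., so the result keeps min(5, 4) = 4 s.f.
Rounded to 4 significant figures: 3953 mg.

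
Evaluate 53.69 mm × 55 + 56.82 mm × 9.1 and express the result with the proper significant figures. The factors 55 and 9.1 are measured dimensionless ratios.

53.69 × 55 = 2952.95 → 3.0 × 10³ mm (2 s.f., last digit at the 10^2 place).
56.82 × 9.1 = 517.062 → 5.2 × 10² mm (2 s.f., last digit at the 10^1 place).
Sum: 3470.012 mm; keep the coarser place, 10^2.
Result: 3.5 × 10³ mm.

3.5 × 10³ mm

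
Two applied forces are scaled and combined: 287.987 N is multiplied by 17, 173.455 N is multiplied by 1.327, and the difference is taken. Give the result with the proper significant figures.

287.987 × 17 = 4895.779 → 4.9 × 10³ N (2 s.f., last digit at the 10^2 place).
173.455 × 1.327 = 230.174785 → 2.302 × 10² N (4 s.f., last digit at the 10^-1 place).
Difference: 4665.604215 N; keep the coarser place, 10^2.
Result: 4.7 × 10³ N.

4.7 × 10³ N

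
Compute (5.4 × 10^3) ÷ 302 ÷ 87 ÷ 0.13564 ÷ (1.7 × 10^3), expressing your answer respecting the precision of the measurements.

8.9 × 10^-4

(5.4 × 10^3) ÷ 302 ÷ 87 ÷ 0.13564 ÷ (1.7 × 10^3) = 0.000891314274311…
Multiplication/division keeps the fewest significant figures: 5.4 × 10^3 → 2 s.f., 302 → 3 s.f., 87 → 2 s.f., 0.13564 → 5 s.f., 1.7 × 10^3 → 2 s.f.; limit is 2.
Rounded to 2 significant figures: 8.9 × 10^-4.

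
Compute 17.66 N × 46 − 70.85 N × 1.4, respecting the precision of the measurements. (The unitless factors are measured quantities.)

7.1 × 10² N

17.66 × 46 = 812.36 → 8.1 × 10² N (2 s.f., last digit at the 10^1 place).
70.85 × 1.4 = 99.19 → 99 N (2 s.f., last digit at the 10^0 place).
Difference: 713.17 N; keep the coarser place, 10^1.
Result: 7.1 × 10² N.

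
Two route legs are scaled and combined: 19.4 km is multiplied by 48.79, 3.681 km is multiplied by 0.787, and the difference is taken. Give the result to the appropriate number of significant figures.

19.4 × 48.79 = 946.526 → 947 km (3 s.f., last digit at the 10^0 place).
3.681 × 0.787 = 2.896947 → 2.90 km (3 s.f., last digit at the 10^-2 place).
Difference: 943.629053 km; keep the coarser place, 10^0.
Result: 944 km.

944 km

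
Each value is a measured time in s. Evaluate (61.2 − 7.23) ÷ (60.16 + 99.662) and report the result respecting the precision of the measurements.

61.2 − 7.23 = 53.97, limited to 1 d.p. → 3 s.f.; 60.16 + 99.662 = 159.822, limited to 2 d.p. → 5 s.f.
Carrying full precision, 53.97 ÷ 159.822 = 0.337688178098…; keep min(3, 5) = 3 s.f.
Rounded to 3 significant figures: 3.38 × 10^-1.

3.38 × 10^-1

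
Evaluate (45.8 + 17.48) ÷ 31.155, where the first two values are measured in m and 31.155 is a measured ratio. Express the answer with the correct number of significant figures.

2.03 m

45.8 m + 17.48 m = 63.28 m; the sum is limited to 1 decimal place (3 s.f.).
Carrying full precision, 63.28 ÷ 31.155 = 2.03113464933… m; 31.155 has 5 s.f., so the result keeps min(3, 5) = 3 s.f.
Rounded to 3 significant figures: 2.03 m.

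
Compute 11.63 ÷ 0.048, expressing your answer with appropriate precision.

11.63 ÷ 0.048 = 242.291666667…
Multiplication/division keeps the fewest significant figures: 11.63 → 4 s.f., 0.048 → 2 s.f.; limit is 2.
Rounded to 2 significant figures: 2.4 × 10².

2.4 × 10²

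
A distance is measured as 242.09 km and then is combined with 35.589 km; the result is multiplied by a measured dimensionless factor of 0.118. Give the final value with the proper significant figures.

32.8 km

242.09 km + 35.589 km = 277.679 km; the sum is limited to 2 decimal places (5 s.f.).
Carrying full precision, 277.679 × 0.118 = 32.766122 km; 0.118 has 3 s.f., so the result keeps min(5, 3) = 3 s.f.
Rounded to 3 significant figures: 32.8 km.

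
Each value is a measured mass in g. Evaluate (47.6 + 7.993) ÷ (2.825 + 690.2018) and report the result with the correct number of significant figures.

0.0802

47.6 + 7.993 = 55.593, limited to 1 d.p. → 3 s.f.; 2.825 + 690.2018 = 693.0268, limited to 3 d.p. → 6 s.f.
Carrying full precision, 55.593 ÷ 693.0268 = 0.0802176770076…; keep min(3, 6) = 3 s.f.
Rounded to 3 significant figures: 0.0802.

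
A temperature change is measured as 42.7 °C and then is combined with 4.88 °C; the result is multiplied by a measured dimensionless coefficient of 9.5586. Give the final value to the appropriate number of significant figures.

42.7 °C + 4.88 °C = 47.58 °C; the sum is limited to 1 decimal place (3 s.f.).
Carrying full precision, 47.58 × 9.5586 = 454.798188 °C; 9.5586 has 5 s.f., so the result keeps min(3, 5) = 3 s.f.
Rounded to 3 significant figures: 455 °C.

455 °C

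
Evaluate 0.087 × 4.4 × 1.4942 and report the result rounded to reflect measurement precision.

0.087 × 4.4 × 1.4942 = 0.57197976
Multiplication/division keeps the fewest significant figures: 0.087 → 2 s.f., 4.4 → 2 s.f., 1.4942 → 5 s.f.; limit is 2.
Rounded to 2 significant figures: 0.57.

0.57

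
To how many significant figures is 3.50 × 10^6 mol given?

3

3.50 × 10^6: in scientific notation every digit of the coefficient is significant.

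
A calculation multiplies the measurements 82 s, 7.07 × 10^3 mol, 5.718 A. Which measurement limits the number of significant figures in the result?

82 s

82 s → 2 s.f.; 7.07 × 10^3 mol → 3 s.f.; 5.718 A → 4 s.f.
The fewest is 2 significant figures, from 82 s.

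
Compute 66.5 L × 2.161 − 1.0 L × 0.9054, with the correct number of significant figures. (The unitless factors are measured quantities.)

66.5 × 2.161 = 143.7065 → 144 L (3 s.f., last digit at the 10^0 place).
1.0 × 0.9054 = 0.9054 → 0.91 L (2 s.f., last digit at the 10^-2 place).
Difference: 142.8011 L; keep the coarser place, 10^0.
Result: 143 L.

143 L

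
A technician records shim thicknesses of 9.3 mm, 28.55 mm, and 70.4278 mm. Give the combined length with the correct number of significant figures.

108.3 mm

9.3 mm + 28.55 mm + 70.4278 mm = 108.2778 mm.
Addition/subtraction keeps the fewest decimal places: 9.3 → 1 decimal place, 28.55 → 2 decimal places, 70.4278 → 4 decimal places; limit is 1.
Rounded to 1 decimal place: 108.3 mm.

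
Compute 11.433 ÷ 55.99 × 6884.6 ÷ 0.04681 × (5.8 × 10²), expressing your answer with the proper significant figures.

11.433 ÷ 55.99 × 6884.6 ÷ 0.04681 × (5.8 × 10²) = 17418782.6839…
Multiplication/division keeps the fewest significant figures: 11.433 → 5 s.f., 55.99 → 4 s.f., 6884.6 → 5 s.f., 0.04681 → 4 s.f., 5.8 × 10² → 2 s.f.; limit is 2.
Rounded to 2 significant figures: 1.7 × 10⁷.

1.7 × 10⁷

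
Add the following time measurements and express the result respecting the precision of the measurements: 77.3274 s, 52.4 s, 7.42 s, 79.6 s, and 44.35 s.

77.3274 s + 52.4 s + 7.42 s + 79.6 s + 44.35 s = 261.0974 s.
Addition/subtraction keeps the fewest decimal places: 77.3274 → 4 decimal places, 52.4 → 1 decimal place, 7.42 → 2 decimal places, 79.6 → 1 decimal place, 44.35 → 2 decimal places; limit is 1.
Rounded to 1 decimal place: 2.611 × 10² s.

2.611 × 10² s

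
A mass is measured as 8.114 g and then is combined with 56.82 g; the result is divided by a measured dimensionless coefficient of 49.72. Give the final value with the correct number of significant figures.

1.306 g

8.114 g + 56.82 g = 64.934 g; the sum is limited to 2 decimal places (4 s.f.).
Carrying full precision, 64.934 ÷ 49.72 = 1.30599356396… g; 49.72 has 4 s.f., so the result keeps min(4, 4) = 4 s.f.
Rounded to 4 significant figures: 1.306 g.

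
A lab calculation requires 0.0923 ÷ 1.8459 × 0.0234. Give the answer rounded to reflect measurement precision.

0.00117

0.0923 ÷ 1.8459 × 0.0234 = 0.00117006338372…
Multiplication/division keeps the fewest significant figures: 0.0923 → 3 s.f., 1.8459 → 5 s.f., 0.0234 → 3 s.f.; limit is 3.
Rounded to 3 significant figures: 0.00117.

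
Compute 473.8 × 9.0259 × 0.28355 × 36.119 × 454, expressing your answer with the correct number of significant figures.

473.8 × 9.0259 × 0.28355 × 36.119 × 454 = 19884139.2672…
Multiplication/division keeps the fewest significant figures: 473.8 → 4 s.f., 9.0259 → 5 s.f., 0.28355 → 5 s.f., 36.119 → 5 s.f., 454 → 3 s.f.; limit is 3.
Rounded to 3 significant figures: 1.99 × 10⁷.

1.99 × 10⁷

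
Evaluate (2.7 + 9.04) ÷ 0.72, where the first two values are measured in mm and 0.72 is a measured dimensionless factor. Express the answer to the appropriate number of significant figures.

16 mm

2.7 mm + 9.04 mm = 11.74 mm; the sum is limited to 1 decimal place (3 s.f.).
Carrying full precision, 11.74 ÷ 0.72 = 16.3055555556… mm; 0.72 has 2 s.f., so the result keeps min(3, 2) = 2 s.f.
Rounded to 2 significant figures: 16 mm.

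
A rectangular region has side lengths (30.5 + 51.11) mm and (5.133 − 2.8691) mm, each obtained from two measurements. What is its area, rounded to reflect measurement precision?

30.5 + 51.11 = 81.61, limited to 1 d.p. → 3 s.f.; 5.133 − 2.8691 = 2.2639, limited to 3 d.p. → 4 s.f.
Carrying full precision, 81.61 × 2.2639 = 184.756879; keep min(3, 4) = 3 s.f.
Rounded to 3 significant figures: 185 mm².

185 mm²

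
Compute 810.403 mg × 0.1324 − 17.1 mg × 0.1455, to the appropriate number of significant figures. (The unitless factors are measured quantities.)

810.403 × 0.1324 = 107.2973572 → 1.073 × 10² mg (4 s.f., last digit at the 10^-1 place).
17.1 × 0.1455 = 2.48805 → 2.49 mg (3 s.f., last digit at the 10^-2 place).
Difference: 104.8093072 mg; keep the coarser place, 10^-1.
Result: 104.8 mg.

104.8 mg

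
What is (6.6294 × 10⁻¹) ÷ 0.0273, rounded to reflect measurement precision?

(6.6294 × 10⁻¹) ÷ 0.0273 = 24.2835164835…
Multiplication/division keeps the fewest significant figures: 6.6294 × 10⁻¹ → 5 s.f., 0.0273 → 3 s.f.; limit is 3.
Rounded to 3 significant figures: 24.3.

24.3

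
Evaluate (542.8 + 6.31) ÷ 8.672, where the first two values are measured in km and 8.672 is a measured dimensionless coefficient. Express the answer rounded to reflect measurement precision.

542.8 km + 6.31 km = 549.11 km; the sum is limited to 1 decimal place (4 s.f.).
Carrying full precision, 549.11 ÷ 8.672 = 63.3198800738… km; 8.672 has 4 s.f., so the result keeps min(4, 4) = 4 s.f.
Rounded to 4 significant figures: 63.32 km.

63.32 km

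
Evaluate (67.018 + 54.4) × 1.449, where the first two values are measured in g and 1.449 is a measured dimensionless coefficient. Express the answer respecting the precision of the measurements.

67.018 g + 54.4 g = 121.418 g; the sum is limited to 1 decimal place (4 s.f.).
Carrying full precision, 121.418 × 1.449 = 175.934682 g; 1.449 has 4 s.f., so the result keeps min(4, 4) = 4 s.f.
Rounded to 4 significant figures: 175.9 g.

175.9 g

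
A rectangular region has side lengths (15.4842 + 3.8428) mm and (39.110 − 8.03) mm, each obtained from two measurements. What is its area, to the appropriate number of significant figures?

600.7 mm²

15.4842 + 3.8428 = 19.3270, limited to 4 d.p. → 6 s.f.; 39.110 − 8.03 = 31.080, limited to 2 d.p. → 4 s.f.
Carrying full precision, 19.3270 × 31.080 = 600.68316; keep min(6, 4) = 4 s.f.
Rounded to 4 significant figures: 600.7 mm².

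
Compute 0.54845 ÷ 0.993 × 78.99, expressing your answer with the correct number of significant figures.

43.6

0.54845 ÷ 0.993 × 78.99 = 43.6274577039…
Multiplication/division keeps the fewest significant figures: 0.54845 → 5 s.f., 0.993 → 3 s.f., 78.99 → 4 s.f.; limit is 3.
Rounded to 3 significant figures: 43.6.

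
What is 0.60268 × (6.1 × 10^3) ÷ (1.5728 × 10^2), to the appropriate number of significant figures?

0.60268 × (6.1 × 10^3) ÷ (1.5728 × 10^2) = 23.3745422177…
Multiplication/division keeps the fewest significant figures: 0.60268 → 5 s.f., 6.1 × 10^3 → 2 s.f., 1.5728 × 10^2 → 5 s.f.; limit is 2.
Rounded to 2 significant figures: 23.

23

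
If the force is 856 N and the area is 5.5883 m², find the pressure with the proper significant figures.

pressure = 856 N ÷ 5.5883 m² = 153.177173738… Pa.
856 has 3 significant figures; 5.5883 has 5.
Division/multiplication keeps the fewest: 3 significant figures.
Rounded: 153 Pa.

153 Pa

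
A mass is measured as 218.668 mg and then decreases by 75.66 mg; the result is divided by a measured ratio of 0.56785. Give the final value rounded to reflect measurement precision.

218.668 mg − 75.66 mg = 143.008 mg; the difference is limited to 2 decimal places (5 s.f.).
Carrying full precision, 143.008 ÷ 0.56785 = 251.841155235… mg; 0.56785 has 5 s.f., so the result keeps min(5, 5) = 5 s.f.
Rounded to 5 significant figures: 2.5184 × 10^2 mg.

2.5184 × 10^2 mg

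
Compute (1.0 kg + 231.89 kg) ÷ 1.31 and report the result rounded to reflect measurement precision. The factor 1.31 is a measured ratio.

1.0 kg + 231.89 kg = 232.89 kg; the sum is limited to 1 decimal place (4 s.f.).
Carrying full precision, 232.89 ÷ 1.31 = 177.778625954… kg; 1.31 has 3 s.f., so the result keeps min(4, 3) = 3 s.f.
Rounded to 3 significant figures: 178 kg.

178 kg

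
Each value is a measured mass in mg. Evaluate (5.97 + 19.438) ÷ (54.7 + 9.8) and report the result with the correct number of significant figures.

0.394

5.97 + 19.438 = 25.408, limited to 2 d.p. → 4 s.f.; 54.7 + 9.8 = 64.5, limited to 1 d.p. → 3 s.f.
Carrying full precision, 25.408 ÷ 64.5 = 0.39392248062…; keep min(4, 3) = 3 s.f.
Rounded to 3 significant figures: 0.394.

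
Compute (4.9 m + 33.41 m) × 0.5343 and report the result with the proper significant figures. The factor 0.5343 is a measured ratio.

20.5 m

4.9 m + 33.41 m = 38.31 m; the sum is limited to 1 decimal place (3 s.f.).
Carrying full precision, 38.31 × 0.5343 = 20.469033 m; 0.5343 has 4 s.f., so the result keeps min(3, 4) = 3 s.f.
Rounded to 3 significant figures: 20.5 m.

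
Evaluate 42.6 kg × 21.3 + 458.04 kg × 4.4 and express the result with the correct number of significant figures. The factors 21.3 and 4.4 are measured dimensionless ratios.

2.9 × 10³ kg

42.6 × 21.3 = 907.38 → 907 kg (3 s.f., last digit at the 10^0 place).
458.04 × 4.4 = 2015.376 → 2.0 × 10³ kg (2 s.f., last digit at the 10^2 place).
Sum: 2922.756 kg; keep the coarser place, 10^2.
Result: 2.9 × 10³ kg.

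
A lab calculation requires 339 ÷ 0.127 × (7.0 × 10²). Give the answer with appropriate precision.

339 ÷ 0.127 × (7.0 × 10²) = 1868503.93701…
Multiplication/division keeps the fewest significant figures: 339 → 3 s.f., 0.127 → 3 s.f., 7.0 × 10² → 2 s.f.; limit is 2.
Rounded to 2 significant figures: 1.9 × 10⁶.

1.9 × 10⁶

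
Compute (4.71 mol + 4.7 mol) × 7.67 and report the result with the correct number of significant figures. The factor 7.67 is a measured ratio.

72 mol

4.71 mol + 4.7 mol = 9.41 mol; the sum is limited to 1 decimal place (2 s.f.).
Carrying full precision, 9.41 × 7.67 = 72.1747 mol; 7.67 has 3 s.f., so the result keeps min(2, 3) = 2 s.f.
Rounded to 2 significant figures: 72 mol.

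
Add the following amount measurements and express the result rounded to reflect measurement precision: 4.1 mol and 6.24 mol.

10.3 mol

4.1 mol + 6.24 mol = 10.34 mol.
Addition/subtraction keeps the fewest decimal places: 4.1 → 1 decimal place, 6.24 → 2 decimal places; limit is 1.
Rounded to 1 decimal place: 10.3 mol.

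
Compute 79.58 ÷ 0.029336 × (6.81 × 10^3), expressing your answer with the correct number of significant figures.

79.58 ÷ 0.029336 × (6.81 × 10^3) = 18473541.0417…
Multiplication/division keeps the fewest significant figures: 79.58 → 4 s.f., 0.029336 → 5 s.f., 6.81 × 10^3 → 3 s.f.; limit is 3.
Rounded to 3 significant figures: 1.85 × 10^7.

1.85 × 10^7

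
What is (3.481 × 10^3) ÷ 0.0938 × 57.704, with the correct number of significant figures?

(3.481 × 10^3) ÷ 0.0938 × 57.704 = 2141445.88486…
Multiplication/division keeps the fewest significant figures: 3.481 × 10^3 → 4 s.f., 0.0938 → 3 s.f., 57.704 → 5 s.f.; limit is 3.
Rounded to 3 significant figures: 2.14 × 10^6.

2.14 × 10^6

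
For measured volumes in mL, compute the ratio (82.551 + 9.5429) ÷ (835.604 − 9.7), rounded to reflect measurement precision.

82.551 + 9.5429 = 92.0939, limited to 3 d.p. → 5 s.f.; 835.604 − 9.7 = 825.904, limited to 1 d.p. → 4 s.f.
Carrying full precision, 92.0939 ÷ 825.904 = 0.111506785292…; keep min(5, 4) = 4 s.f.
Rounded to 4 significant figures: 0.1115.

0.1115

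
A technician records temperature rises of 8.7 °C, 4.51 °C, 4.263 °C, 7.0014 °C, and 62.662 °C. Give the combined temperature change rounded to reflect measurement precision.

87.1 °C

8.7 °C + 4.51 °C + 4.263 °C + 7.0014 °C + 62.662 °C = 87.1364 °C.
Addition/subtraction keeps the fewest decimal places: 8.7 → 1 decimal place, 4.51 → 2 decimal places, 4.263 → 3 decimal places, 7.0014 → 4 decimal places, 62.662 → 3 decimal places; limit is 1.
Rounded to 1 decimal place: 87.1 °C.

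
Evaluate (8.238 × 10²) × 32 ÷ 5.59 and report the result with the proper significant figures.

(8.238 × 10²) × 32 ÷ 5.59 = 4715.84973166…
Multiplication/division keeps the fewest significant figures: 8.238 × 10² → 4 s.f., 32 → 2 s.f., 5.59 → 3 s.f.; limit is 2.
Rounded to 2 significant figures: 4.7 × 10³.

4.7 × 10³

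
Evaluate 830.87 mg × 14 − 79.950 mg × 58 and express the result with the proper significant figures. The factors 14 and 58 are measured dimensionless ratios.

830.87 × 14 = 11632.18 → 1.2 × 10⁴ mg (2 s.f., last digit at the 10^3 place).
79.950 × 58 = 4637.1 → 4.6 × 10³ mg (2 s.f., last digit at the 10^2 place).
Difference: 6995.08 mg; keep the coarser place, 10^3.
Result: 7 × 10³ mg.

7 × 10³ mg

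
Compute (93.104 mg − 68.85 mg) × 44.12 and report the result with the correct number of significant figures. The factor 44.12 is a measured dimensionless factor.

93.104 mg − 68.85 mg = 24.254 mg; the difference is limited to 2 decimal places (4 s.f.).
Carrying full precision, 24.254 × 44.12 = 1070.08648 mg; 44.12 has 4 s.f., so the result keeps min(4, 4) = 4 s.f.
Rounded to 4 significant figures: 1.070 × 10³ mg.

1.070 × 10³ mg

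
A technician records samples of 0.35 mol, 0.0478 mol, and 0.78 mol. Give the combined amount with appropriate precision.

1.18 mol

0.35 mol + 0.0478 mol + 0.78 mol = 1.1778 mol.
Addition/subtraction keeps the fewest decimal places: 0.35 → 2 decimal places, 0.0478 → 4 decimal places, 0.78 → 2 decimal places; limit is 2.
Rounded to 2 decimal places: 1.18 mol.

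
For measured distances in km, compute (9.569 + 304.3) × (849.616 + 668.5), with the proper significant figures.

9.569 + 304.3 = 313.869, limited to 1 d.p. → 4 s.f.; 849.616 + 668.5 = 1518.116, limited to 1 d.p. → 5 s.f.
Carrying full precision, 313.869 × 1518.116 = 476489.550804; keep min(4, 5) = 4 s.f.
Rounded to 4 significant figures: 4.765 × 10⁵ km².

4.765 × 10⁵ km²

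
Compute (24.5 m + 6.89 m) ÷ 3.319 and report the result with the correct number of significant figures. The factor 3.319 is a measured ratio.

9.46 m

24.5 m + 6.89 m = 31.39 m; the sum is limited to 1 decimal place (3 s.f.).
Carrying full precision, 31.39 ÷ 3.319 = 9.45766797228… m; 3.319 has 4 s.f., so the result keeps min(3, 4) = 3 s.f.
Rounded to 3 significant figures: 9.46 m.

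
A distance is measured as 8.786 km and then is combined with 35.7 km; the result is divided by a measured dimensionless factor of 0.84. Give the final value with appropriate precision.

8.786 km + 35.7 km = 44.486 km; the sum is limited to 1 decimal place (3 s.f.).
Carrying full precision, 44.486 ÷ 0.84 = 52.9595238095… km; 0.84 has 2 s.f., so the result keeps min(3, 2) = 2 s.f.
Rounded to 2 significant figures: 53 km.

53 km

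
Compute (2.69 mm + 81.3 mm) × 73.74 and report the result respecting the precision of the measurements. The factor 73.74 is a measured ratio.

6.19 × 10³ mm

2.69 mm + 81.3 mm = 83.99 mm; the sum is limited to 1 decimal place (3 s.f.).
Carrying full precision, 83.99 × 73.74 = 6193.4226 mm; 73.74 has 4 s.f., so the result keeps min(3, 4) = 3 s.f.
Rounded to 3 significant figures: 6.19 × 10³ mm.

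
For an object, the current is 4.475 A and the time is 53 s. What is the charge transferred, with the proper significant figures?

2.4 × 10² C

charge transferred = 4.475 A × 53 s = 237.175 C.
4.475 has 4 significant figures; 53 has 2.
Division/multiplication keeps the fewest: 2 significant figures.
Rounded: 2.4 × 10² C.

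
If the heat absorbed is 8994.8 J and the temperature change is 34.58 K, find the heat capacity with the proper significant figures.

260.1 J/K

heat capacity = 8994.8 J ÷ 34.58 K = 260.1156738… J/K.
8994.8 has 5 significant figures; 34.58 has 4.
Division/multiplication keeps the fewest: 4 significant figures.
Rounded: 260.1 J/K.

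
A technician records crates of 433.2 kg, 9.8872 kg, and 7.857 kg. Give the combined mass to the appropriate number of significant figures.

433.2 kg + 9.8872 kg + 7.857 kg = 450.9442 kg.
Addition/subtraction keeps the fewest decimal places: 433.2 → 1 decimal place, 9.8872 → 4 decimal places, 7.857 → 3 decimal places; limit is 1.
Rounded to 1 decimal place: 450.9 kg.

450.9 kg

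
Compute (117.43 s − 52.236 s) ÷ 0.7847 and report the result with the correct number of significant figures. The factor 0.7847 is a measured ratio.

83.08 s

117.43 s − 52.236 s = 65.194 s; the difference is limited to 2 decimal places (4 s.f.).
Carrying full precision, 65.194 ÷ 0.7847 = 83.0814323945… s; 0.7847 has 4 s.f., so the result keeps min(4, 4) = 4 s.f.
Rounded to 4 significant figures: 83.08 s.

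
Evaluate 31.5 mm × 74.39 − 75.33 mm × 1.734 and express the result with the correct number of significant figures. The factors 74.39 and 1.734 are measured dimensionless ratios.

31.5 × 74.39 = 2343.285 → 2.34 × 10^3 mm (3 s.f., last digit at the 10^1 place).
75.33 × 1.734 = 130.62222 → 130.6 mm (4 s.f., last digit at the 10^-1 place).
Difference: 2212.66278 mm; keep the coarser place, 10^1.
Result: 2.21 × 10^3 mm.

2.21 × 10^3 mm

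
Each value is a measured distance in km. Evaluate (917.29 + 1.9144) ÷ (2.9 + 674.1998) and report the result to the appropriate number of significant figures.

917.29 + 1.9144 = 919.2044, limited to 2 d.p. → 5 s.f.; 2.9 + 674.1998 = 677.0998, limited to 1 d.p. → 4 s.f.
Carrying full precision, 919.2044 ÷ 677.0998 = 1.35756117488…; keep min(5, 4) = 4 s.f.
Rounded to 4 significant figures: 1.358.

1.358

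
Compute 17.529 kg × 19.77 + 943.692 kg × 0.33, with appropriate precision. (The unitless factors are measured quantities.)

17.529 × 19.77 = 346.54833 → 346.5 kg (4 s.f., last digit at the 10^-1 place).
943.692 × 0.33 = 311.41836 → 3.1 × 10^2 kg (2 s.f., last digit at the 10^1 place).
Sum: 657.96669 kg; keep the coarser place, 10^1.
Result: 6.6 × 10^2 kg.

6.6 × 10^2 kg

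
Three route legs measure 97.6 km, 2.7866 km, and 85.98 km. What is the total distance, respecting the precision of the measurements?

186.4 km

97.6 km + 2.7866 km + 85.98 km = 186.3666 km.
Addition/subtraction keeps the fewest decimal places: 97.6 → 1 decimal place, 2.7866 → 4 decimal places, 85.98 → 2 decimal places; limit is 1.
Rounded to 1 decimal place: 186.4 km.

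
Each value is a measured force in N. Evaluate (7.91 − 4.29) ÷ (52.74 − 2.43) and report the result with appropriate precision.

0.0720

7.91 − 4.29 = 3.62, limited to 2 d.p. → 3 s.f.; 52.74 − 2.43 = 50.31, limited to 2 d.p. → 4 s.f.
Carrying full precision, 3.62 ÷ 50.31 = 0.0719538859074…; keep min(3, 4) = 3 s.f.
Rounded to 3 significant figures: 0.0720.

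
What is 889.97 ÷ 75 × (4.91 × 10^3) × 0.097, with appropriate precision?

889.97 ÷ 75 × (4.91 × 10^3) × 0.097 = 5651.54682533…
Multiplication/division keeps the fewest significant figures: 889.97 → 5 s.f., 75 → 2 s.f., 4.91 × 10^3 → 3 s.f., 0.097 → 2 s.f.; limit is 2.
Rounded to 2 significant figures: 5.7 × 10^3.

5.7 × 10^3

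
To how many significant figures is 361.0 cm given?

361.0: trailing zeros after a decimal point are significant.

4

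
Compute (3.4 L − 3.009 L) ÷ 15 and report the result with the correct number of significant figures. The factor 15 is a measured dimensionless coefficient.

3.4 L − 3.009 L = 0.391 L; the difference is limited to 1 decimal place (1 s.f.).
Carrying full precision, 0.391 ÷ 15 = 0.0260666666667… L; 15 has 2 s.f., so the result keeps min(1, 2) = 1 s.f.
Rounded to 1 significant figure: 0.03 L.

0.03 L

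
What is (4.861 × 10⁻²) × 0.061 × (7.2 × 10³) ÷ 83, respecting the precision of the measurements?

0.26

(4.861 × 10⁻²) × 0.061 × (7.2 × 10³) ÷ 83 = 0.257223036145…
Multiplication/division keeps the fewest significant figures: 4.861 × 10⁻² → 4 s.f., 0.061 → 2 s.f., 7.2 × 10³ → 2 s.f., 83 → 2 s.f.; limit is 2.
Rounded to 2 significant figures: 0.26.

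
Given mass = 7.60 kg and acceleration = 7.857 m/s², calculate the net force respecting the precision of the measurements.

59.7 N

net force = 7.60 kg × 7.857 m/s² = 59.7132 N.
7.60 has 3 significant figures; 7.857 has 4.
Division/multiplication keeps the fewest: 3 significant figures.
Rounded: 59.7 N.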